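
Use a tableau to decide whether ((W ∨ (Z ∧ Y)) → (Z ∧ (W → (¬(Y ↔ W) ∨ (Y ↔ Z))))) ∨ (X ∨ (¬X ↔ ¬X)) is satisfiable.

Initial set: {(((W ∨ (Z ∧ Y)) → (Z ∧ (W → (¬(Y ↔ W) ∨ (Y ↔ Z))))) ∨ (X ∨ (¬X ↔ ¬X)))}.
(((W ∨ (Z ∧ Y)) → (Z ∧ (W → (¬(Y ↔ W) ∨ (Y ↔ Z))))) ∨ (X ∨ (¬X ↔ ¬X))): β-rule — branch into ((W ∨ (Z ∧ Y)) → (Z ∧ (W → (¬(Y ↔ W) ∨ (Y ↔ Z)))))  //  (X ∨ (¬X ↔ ¬X)).
  branch 1 (add ((W ∨ (Z ∧ Y)) → (Z ∧ (W → (¬(Y ↔ W) ∨ (Y ↔ Z)))))):
    ((W ∨ (Z ∧ Y)) → (Z ∧ (W → (¬(Y ↔ W) ∨ (Y ↔ Z))))): β-rule — branch into ¬(W ∨ (Z ∧ Y))  //  (Z ∧ (W → (¬(Y ↔ W) ∨ (Y ↔ Z)))).
      branch 1.1 (add ¬(W ∨ (Z ∧ Y))):
        ¬(W ∨ (Z ∧ Y)): α-rule — add ¬W, ¬(Z ∧ Y).
        ¬(Z ∧ Y): β-rule — branch into ¬Z  //  ¬Y.
          branch 1.1.1 (add ¬Z):
            ○ open, literals {W=0, Z=0}.
          branch 1.1.2 (add ¬Y):
            ○ open, literals {W=0, Y=0}.
      branch 1.2 (add (Z ∧ (W → (¬(Y ↔ W) ∨ (Y ↔ Z))))):
        (Z ∧ (W → (¬(Y ↔ W) ∨ (Y ↔ Z)))): α-rule — add Z, (W → (¬(Y ↔ W) ∨ (Y ↔ Z))).
        (W → (¬(Y ↔ W) ∨ (Y ↔ Z))): β-rule — branch into ¬W  //  (¬(Y ↔ W) ∨ (Y ↔ Z)).
          branch 1.2.1 (add ¬W):
            ○ open, literals {W=0, Z=1}.
          branch 1.2.2 (add (¬(Y ↔ W) ∨ (Y ↔ Z))):
            (¬(Y ↔ W) ∨ (Y ↔ Z)): β-rule — branch into ¬(Y ↔ W)  //  (Y ↔ Z).
              branch 1.2.2.1 (add ¬(Y ↔ W)):
                ¬(Y ↔ W): β-rule — branch into Y, ¬W  //  ¬Y, W.
                  branch 1.2.2.1.1 (add Y, ¬W):
                    ○ open, literals {W=0, Y=1, Z=1}.
                  branch 1.2.2.1.2 (add ¬Y, W):
                    ○ open, literals {W=1, Y=0, Z=1}.
              branch 1.2.2.2 (add (Y ↔ Z)):
                (Y ↔ Z): β-rule — branch into Y, Z  //  ¬Y, ¬Z.
                  branch 1.2.2.2.1 (add Y, Z):
                    ○ open, literals {Y=1, Z=1}.
                  branch 1.2.2.2.2 (add ¬Y, ¬Z):
                    × closes — contains both Z and ¬Z.
  branch 2 (add (X ∨ (¬X ↔ ¬X))):
    (X ∨ (¬X ↔ ¬X)): β-rule — branch into X  //  (¬X ↔ ¬X).
      branch 2.1 (add X):
        ○ open, literals {X=1}.
      branch 2.2 (add (¬X ↔ ¬X)):
        (¬X ↔ ¬X): β-rule — branch into ¬X, ¬X  //  ¬¬X, ¬¬X.
          branch 2.2.1 (add ¬X, ¬X):
            ○ open, literals {X=0}.
          branch 2.2.2 (add ¬¬X, ¬¬X):
            ○ open, literals {X=1}.
1 branch closed, 9 open.
An open branch gives a satisfying assignment: W=0, Z=0.

Satisfiable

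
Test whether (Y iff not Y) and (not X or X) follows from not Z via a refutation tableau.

No

Initial set: {T not Z; F ((Y iff not Y) and (not X or X))}.
F ((Y iff not Y) and (not X or X)): β-rule — branch into F (Y iff not Y)  //  F (not X or X).
  branch 1 (add F (Y iff not Y)):
    F (Y iff not Y): β-rule — branch into T Y, F not Y  //  F Y, T not Y.
      branch 1.1 (add T Y, F not Y):
        ○ open, literals {Y=1, Z=0}.
      branch 1.2 (add F Y, T not Y):
        ○ open, literals {Y=0, Z=0}.
  branch 2 (add F (not X or X)):
    F (not X or X): α-rule — add F not X, F X.
    × closes — contains both X and not X.
1 branch closed, 2 open.
An open branch gives a countermodel: Y=1, Z=0 (unmentioned atoms arbitrary); the premises hold there but the conclusion fails.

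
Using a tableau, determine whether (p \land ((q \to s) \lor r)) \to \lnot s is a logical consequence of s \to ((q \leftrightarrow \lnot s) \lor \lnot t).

No

Initial set: {(s \to ((q \leftrightarrow \lnot s) \lor \lnot t)); \lnot ((p \land ((q \to s) \lor r)) \to \lnot s)}.
\lnot ((p \land ((q \to s) \lor r)) \to \lnot s): α-rule — add (p \land ((q \to s) \lor r)), \lnot \lnot s.
(p \land ((q \to s) \lor r)): α-rule — add p, ((q \to s) \lor r).
(s \to ((q \leftrightarrow \lnot s) \lor \lnot t)): β-rule — branch into \lnot s  //  ((q \leftrightarrow \lnot s) \lor \lnot t).
  branch 1 (add \lnot s):
    × closes — contains both s and \lnot s.
  branch 2 (add ((q \leftrightarrow \lnot s) \lor \lnot t)):
    ((q \to s) \lor r): β-rule — branch into (q \to s)  //  r.
      branch 2.1 (add (q \to s)):
        ((q \leftrightarrow \lnot s) \lor \lnot t): β-rule — branch into (q \leftrightarrow \lnot s)  //  \lnot t.
          branch 2.1.1 (add (q \leftrightarrow \lnot s)):
            (q \to s): β-rule — branch into \lnot q  //  s.
              branch 2.1.1.1 (add \lnot q):
                (q \leftrightarrow \lnot s): β-rule — branch into q, \lnot s  //  \lnot q, \lnot \lnot s.
                  branch 2.1.1.1.1 (add q, \lnot s):
                    × closes — contains both q and \lnot q.
                  branch 2.1.1.1.2 (add \lnot q, \lnot \lnot s):
                    ○ open, literals {p=T, q=F, s=T}.
              branch 2.1.1.2 (add s):
                (q \leftrightarrow \lnot s): β-rule — branch into q, \lnot s  //  \lnot q, \lnot \lnot s.
                  branch 2.1.1.2.1 (add q, \lnot s):
                    × closes — contains both s and \lnot s.
                  branch 2.1.1.2.2 (add \lnot q, \lnot \lnot s):
                    ○ open, literals {p=T, q=F, s=T}.
          branch 2.1.2 (add \lnot t):
            (q \to s): β-rule — branch into \lnot q  //  s.
              branch 2.1.2.1 (add \lnot q):
                ○ open, literals {p=T, q=F, s=T, t=F}.
              branch 2.1.2.2 (add s):
                ○ open, literals {p=T, s=T, t=F}.
      branch 2.2 (add r):
        ((q \leftrightarrow \lnot s) \lor \lnot t): β-rule — branch into (q \leftrightarrow \lnot s)  //  \lnot t.
          branch 2.2.1 (add (q \leftrightarrow \lnot s)):
            (q \leftrightarrow \lnot s): β-rule — branch into q, \lnot s  //  \lnot q, \lnot \lnot s.
              branch 2.2.1.1 (add q, \lnot s):
                × closes — contains both s and \lnot s.
              branch 2.2.1.2 (add \lnot q, \lnot \lnot s):
                ○ open, literals {p=T, q=F, r=T, s=T}.
          branch 2.2.2 (add \lnot t):
            ○ open, literals {p=T, r=T, s=T, t=F}.
4 branches closed, 6 open.
An open branch gives a countermodel: p=T, q=F, s=T (unmentioned atoms arbitrary); the premises hold there but the conclusion fails.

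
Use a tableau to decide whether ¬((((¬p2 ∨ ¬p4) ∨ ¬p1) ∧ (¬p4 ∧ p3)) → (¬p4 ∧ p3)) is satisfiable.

Initial set: {¬((((¬p2 ∨ ¬p4) ∨ ¬p1) ∧ (¬p4 ∧ p3)) → (¬p4 ∧ p3))}.
¬((((¬p2 ∨ ¬p4) ∨ ¬p1) ∧ (¬p4 ∧ p3)) → (¬p4 ∧ p3)): α-rule — add (((¬p2 ∨ ¬p4) ∨ ¬p1) ∧ (¬p4 ∧ p3)), ¬(¬p4 ∧ p3).
(((¬p2 ∨ ¬p4) ∨ ¬p1) ∧ (¬p4 ∧ p3)): α-rule — add ((¬p2 ∨ ¬p4) ∨ ¬p1), (¬p4 ∧ p3).
(¬p4 ∧ p3): α-rule — add ¬p4, p3.
¬(¬p4 ∧ p3): β-rule — branch into ¬¬p4  //  ¬p3.
  branch 1 (add ¬¬p4):
    × closes — contains both p4 and ¬p4.
  branch 2 (add ¬p3):
    × closes — contains both p3 and ¬p3.
All 2 branches close.
Every branch closed; the formula is unsatisfiable.

Unsatisfiable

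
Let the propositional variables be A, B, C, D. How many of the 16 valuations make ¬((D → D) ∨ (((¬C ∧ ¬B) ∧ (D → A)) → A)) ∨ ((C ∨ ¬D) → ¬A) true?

Initial set: {(¬((D → D) ∨ (((¬C ∧ ¬B) ∧ (D → A)) → A)) ∨ ((C ∨ ¬D) → ¬A))}.
(¬((D → D) ∨ (((¬C ∧ ¬B) ∧ (D → A)) → A)) ∨ ((C ∨ ¬D) → ¬A)): β-rule — branch into ¬((D → D) ∨ (((¬C ∧ ¬B) ∧ (D → A)) → A))  //  ((C ∨ ¬D) → ¬A).
  branch 1 (add ¬((D → D) ∨ (((¬C ∧ ¬B) ∧ (D → A)) → A))):
    ¬((D → D) ∨ (((¬C ∧ ¬B) ∧ (D → A)) → A)): α-rule — add ¬(D → D), ¬(((¬C ∧ ¬B) ∧ (D → A)) → A).
    ¬(D → D): α-rule — add D, ¬D.
    × closes — contains both D and ¬D.
  branch 2 (add ((C ∨ ¬D) → ¬A)):
    ((C ∨ ¬D) → ¬A): β-rule — branch into ¬(C ∨ ¬D)  //  ¬A.
      branch 2.1 (add ¬(C ∨ ¬D)):
        ¬(C ∨ ¬D): α-rule — add ¬C, ¬¬D.
        ○ open, literals {C=F, D=T}.
      branch 2.2 (add ¬A):
        ○ open, literals {A=F}.
1 branch closed, 2 open.
Each open branch fixes some atoms; the unmentioned ones are free. Counting distinct full assignments: branch {C=F, D=T} (A, B) contributes 4 new; branch {A=F} (B, C, D) contributes 6 new. Total: 10.

10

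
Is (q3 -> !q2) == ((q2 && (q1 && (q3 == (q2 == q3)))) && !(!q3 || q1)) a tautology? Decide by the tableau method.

Not valid

Assume the negation and expand:
Initial set: {!((q3 -> !q2) == ((q2 && (q1 && (q3 == (q2 == q3)))) && !(!q3 || q1)))}.
!((q3 -> !q2) == ((q2 && (q1 && (q3 == (q2 == q3)))) && !(!q3 || q1))): β-rule — branch into (q3 -> !q2), !((q2 && (q1 && (q3 == (q2 == q3)))) && !(!q3 || q1))  //  !(q3 -> !q2), ((q2 && (q1 && (q3 == (q2 == q3)))) && !(!q3 || q1)).
  branch 1 (add (q3 -> !q2), !((q2 && (q1 && (q3 == (q2 == q3)))) && !(!q3 || q1))):
    (q3 -> !q2): β-rule — branch into !q3  //  !q2.
      branch 1.1 (add !q3):
        !((q2 && (q1 && (q3 == (q2 == q3)))) && !(!q3 || q1)): β-rule — branch into !(q2 && (q1 && (q3 == (q2 == q3))))  //  !!(!q3 || q1).
          branch 1.1.1 (add !(q2 && (q1 && (q3 == (q2 == q3))))):
            !(q2 && (q1 && (q3 == (q2 == q3)))): β-rule — branch into !q2  //  !(q1 && (q3 == (q2 == q3))).
              branch 1.1.1.1 (add !q2):
                ○ open, literals {q2=F, q3=F}.
              branch 1.1.1.2 (add !(q1 && (q3 == (q2 == q3)))):
                !(q1 && (q3 == (q2 == q3))): β-rule — branch into !q1  //  !(q3 == (q2 == q3)).
                  branch 1.1.1.2.1 (add !q1):
                    ○ open, literals {q1=F, q3=F}.
                  branch 1.1.1.2.2 (add !(q3 == (q2 == q3))):
                    !(q3 == (q2 == q3)): β-rule — branch into q3, !(q2 == q3)  //  !q3, (q2 == q3).
                      branch 1.1.1.2.2.1 (add q3, !(q2 == q3)):
                        × closes — contains both q3 and !q3.
                      branch 1.1.1.2.2.2 (add !q3, (q2 == q3)):
                        (q2 == q3): β-rule — branch into q2, q3  //  !q2, !q3.
                          branch 1.1.1.2.2.2.1 (add q2, q3):
                            × closes — contains both q3 and !q3.
                          branch 1.1.1.2.2.2.2 (add !q2, !q3):
                            ○ open, literals {q2=F, q3=F}.
          branch 1.1.2 (add !!(!q3 || q1)):
            !!(!q3 || q1): β-rule — branch into !q3  //  q1.
              branch 1.1.2.1 (add !q3):
                ○ open, literals {q3=F}.
              branch 1.1.2.2 (add q1):
                ○ open, literals {q1=T, q3=F}.
      branch 1.2 (add !q2):
        !((q2 && (q1 && (q3 == (q2 == q3)))) && !(!q3 || q1)): β-rule — branch into !(q2 && (q1 && (q3 == (q2 == q3))))  //  !!(!q3 || q1).
          branch 1.2.1 (add !(q2 && (q1 && (q3 == (q2 == q3))))):
            !(q2 && (q1 && (q3 == (q2 == q3)))): β-rule — branch into !q2  //  !(q1 && (q3 == (q2 == q3))).
              branch 1.2.1.1 (add !q2):
                ○ open, literals {q2=F}.
              branch 1.2.1.2 (add !(q1 && (q3 == (q2 == q3)))):
                !(q1 && (q3 == (q2 == q3))): β-rule — branch into !q1  //  !(q3 == (q2 == q3)).
                  branch 1.2.1.2.1 (add !q1):
                    ○ open, literals {q1=F, q2=F}.
                  branch 1.2.1.2.2 (add !(q3 == (q2 == q3))):
                    !(q3 == (q2 == q3)): β-rule — branch into q3, !(q2 == q3)  //  !q3, (q2 == q3).
                      branch 1.2.1.2.2.1 (add q3, !(q2 == q3)):
                        !(q2 == q3): β-rule — branch into q2, !q3  //  !q2, q3.
                          branch 1.2.1.2.2.1.1 (add q2, !q3):
                            × closes — contains both q2 and !q2.
                          branch 1.2.1.2.2.1.2 (add !q2, q3):
                            ○ open, literals {q2=F, q3=T}.
                      branch 1.2.1.2.2.2 (add !q3, (q2 == q3)):
                        (q2 == q3): β-rule — branch into q2, q3  //  !q2, !q3.
                          branch 1.2.1.2.2.2.1 (add q2, q3):
                            × closes — contains both q2 and !q2.
                          branch 1.2.1.2.2.2.2 (add !q2, !q3):
                            ○ open, literals {q2=F, q3=F}.
          branch 1.2.2 (add !!(!q3 || q1)):
            !!(!q3 || q1): β-rule — branch into !q3  //  q1.
              branch 1.2.2.1 (add !q3):
                ○ open, literals {q2=F, q3=F}.
              branch 1.2.2.2 (add q1):
                ○ open, literals {q1=T, q2=F}.
  branch 2 (add !(q3 -> !q2), ((q2 && (q1 && (q3 == (q2 == q3)))) && !(!q3 || q1))):
    !(q3 -> !q2): α-rule — add q3, !!q2.
    ((q2 && (q1 && (q3 == (q2 == q3)))) && !(!q3 || q1)): α-rule — add (q2 && (q1 && (q3 == (q2 == q3)))), !(!q3 || q1).
    (q2 && (q1 && (q3 == (q2 == q3)))): α-rule — add q2, (q1 && (q3 == (q2 == q3))).
    !(!q3 || q1): α-rule — add !!q3, !q1.
    (q1 && (q3 == (q2 == q3))): α-rule — add q1, (q3 == (q2 == q3)).
    × closes — contains both q1 and !q1.
5 branches closed, 11 open.
An open branch gives a countermodel: q2=F, q3=F (unmentioned atoms arbitrary); under it the original formula is false.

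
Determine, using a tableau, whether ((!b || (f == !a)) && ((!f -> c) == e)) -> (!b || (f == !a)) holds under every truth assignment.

Assume the negation and expand:
Initial set: {!(((!b || (f == !a)) && ((!f -> c) == e)) -> (!b || (f == !a)))}.
!(((!b || (f == !a)) && ((!f -> c) == e)) -> (!b || (f == !a))): α-rule — add ((!b || (f == !a)) && ((!f -> c) == e)), !(!b || (f == !a)).
((!b || (f == !a)) && ((!f -> c) == e)): α-rule — add (!b || (f == !a)), ((!f -> c) == e).
!(!b || (f == !a)): α-rule — add !!b, !(f == !a).
(!b || (f == !a)): β-rule — branch into !b  //  (f == !a).
  branch 1 (add !b):
    × closes — contains both b and !b.
  branch 2 (add (f == !a)):
    ((!f -> c) == e): β-rule — branch into (!f -> c), e  //  !(!f -> c), !e.
      branch 2.1 (add (!f -> c), e):
        !(f == !a): β-rule — branch into f, !!a  //  !f, !a.
          branch 2.1.1 (add f, !!a):
            (f == !a): β-rule — branch into f, !a  //  !f, !!a.
              branch 2.1.1.1 (add f, !a):
                × closes — contains both a and !a.
              branch 2.1.1.2 (add !f, !!a):
                × closes — contains both f and !f.
          branch 2.1.2 (add !f, !a):
            (f == !a): β-rule — branch into f, !a  //  !f, !!a.
              branch 2.1.2.1 (add f, !a):
                × closes — contains both f and !f.
              branch 2.1.2.2 (add !f, !!a):
                × closes — contains both a and !a.
      branch 2.2 (add !(!f -> c), !e):
        !(!f -> c): α-rule — add !f, !c.
        !(f == !a): β-rule — branch into f, !!a  //  !f, !a.
          branch 2.2.1 (add f, !!a):
            × closes — contains both f and !f.
          branch 2.2.2 (add !f, !a):
            (f == !a): β-rule — branch into f, !a  //  !f, !!a.
              branch 2.2.2.1 (add f, !a):
                × closes — contains both f and !f.
              branch 2.2.2.2 (add !f, !!a):
                × closes — contains both a and !a.
All 8 branches close.
Every branch closed, so the negation is unsatisfiable and the formula is valid.

Valid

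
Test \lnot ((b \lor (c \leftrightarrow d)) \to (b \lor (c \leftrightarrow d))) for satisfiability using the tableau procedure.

Initial set: {\lnot ((b \lor (c \leftrightarrow d)) \to (b \lor (c \leftrightarrow d)))}.
\lnot ((b \lor (c \leftrightarrow d)) \to (b \lor (c \leftrightarrow d))): α-rule — add (b \lor (c \leftrightarrow d)), \lnot (b \lor (c \leftrightarrow d)).
\lnot (b \lor (c \leftrightarrow d)): α-rule — add \lnot b, \lnot (c \leftrightarrow d).
(b \lor (c \leftrightarrow d)): β-rule — branch into b  //  (c \leftrightarrow d).
  branch 1 (add b):
    × closes — contains both b and \lnot b.
  branch 2 (add (c \leftrightarrow d)):
    \lnot (c \leftrightarrow d): β-rule — branch into c, \lnot d  //  \lnot c, d.
      branch 2.1 (add c, \lnot d):
        (c \leftrightarrow d): β-rule — branch into c, d  //  \lnot c, \lnot d.
          branch 2.1.1 (add c, d):
            × closes — contains both d and \lnot d.
          branch 2.1.2 (add \lnot c, \lnot d):
            × closes — contains both c and \lnot c.
      branch 2.2 (add \lnot c, d):
        (c \leftrightarrow d): β-rule — branch into c, d  //  \lnot c, \lnot d.
          branch 2.2.1 (add c, d):
            × closes — contains both c and \lnot c.
          branch 2.2.2 (add \lnot c, \lnot d):
            × closes — contains both d and \lnot d.
All 5 branches close.
Every branch closed; the formula is unsatisfiable.

Unsatisfiable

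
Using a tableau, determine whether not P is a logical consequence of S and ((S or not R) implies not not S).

No

Initial set: {T (S and ((S or not R) implies not not S)); F not P}.
T (S and ((S or not R) implies not not S)): α-rule — add T S, T ((S or not R) implies not not S).
T ((S or not R) implies not not S): β-rule — branch into F (S or not R)  //  T not not S.
  branch 1 (add F (S or not R)):
    F (S or not R): α-rule — add F S, F not R.
    × closes — contains both S and not S.
  branch 2 (add T not not S):
    T not not S: drop double negation, giving T S.
    ○ open, literals {P=true, S=true}.
1 branch closed, 1 open.
An open branch gives a countermodel: P=true, S=true (unmentioned atoms arbitrary); the premises hold there but the conclusion fails.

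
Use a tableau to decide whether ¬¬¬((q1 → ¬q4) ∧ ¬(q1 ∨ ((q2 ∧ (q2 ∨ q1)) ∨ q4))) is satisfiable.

Initial set: {¬¬¬((q1 → ¬q4) ∧ ¬(q1 ∨ ((q2 ∧ (q2 ∨ q1)) ∨ q4)))}.
¬¬¬((q1 → ¬q4) ∧ ¬(q1 ∨ ((q2 ∧ (q2 ∨ q1)) ∨ q4))): drop double negation, giving ¬((q1 → ¬q4) ∧ ¬(q1 ∨ ((q2 ∧ (q2 ∨ q1)) ∨ q4))).
¬((q1 → ¬q4) ∧ ¬(q1 ∨ ((q2 ∧ (q2 ∨ q1)) ∨ q4))): β-rule — branch into ¬(q1 → ¬q4)  //  ¬¬(q1 ∨ ((q2 ∧ (q2 ∨ q1)) ∨ q4)).
  branch 1 (add ¬(q1 → ¬q4)):
    ¬(q1 → ¬q4): α-rule — add q1, ¬¬q4.
    ○ open, literals {q1=T, q4=T}.
  branch 2 (add ¬¬(q1 ∨ ((q2 ∧ (q2 ∨ q1)) ∨ q4))):
    ¬¬(q1 ∨ ((q2 ∧ (q2 ∨ q1)) ∨ q4)): β-rule — branch into q1  //  ((q2 ∧ (q2 ∨ q1)) ∨ q4).
      branch 2.1 (add q1):
        ○ open, literals {q1=T}.
      branch 2.2 (add ((q2 ∧ (q2 ∨ q1)) ∨ q4)):
        ((q2 ∧ (q2 ∨ q1)) ∨ q4): β-rule — branch into (q2 ∧ (q2 ∨ q1))  //  q4.
          branch 2.2.1 (add (q2 ∧ (q2 ∨ q1))):
            (q2 ∧ (q2 ∨ q1)): α-rule — add q2, (q2 ∨ q1).
            (q2 ∨ q1): β-rule — branch into q2  //  q1.
              branch 2.2.1.1 (add q2):
                ○ open, literals {q2=T}.
              branch 2.2.1.2 (add q1):
                ○ open, literals {q1=T, q2=T}.
          branch 2.2.2 (add q4):
            ○ open, literals {q4=T}.
0 branches closed, 5 open.
An open branch gives a satisfying assignment: q1=T, q4=T.

Satisfiable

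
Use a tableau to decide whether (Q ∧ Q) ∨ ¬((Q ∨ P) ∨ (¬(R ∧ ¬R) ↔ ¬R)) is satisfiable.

Satisfiable

Initial set: {T ((Q ∧ Q) ∨ ¬((Q ∨ P) ∨ (¬(R ∧ ¬R) ↔ ¬R)))}.
T ((Q ∧ Q) ∨ ¬((Q ∨ P) ∨ (¬(R ∧ ¬R) ↔ ¬R))): β-rule — branch into T (Q ∧ Q)  //  T ¬((Q ∨ P) ∨ (¬(R ∧ ¬R) ↔ ¬R)).
  branch 1 (add T (Q ∧ Q)):
    T (Q ∧ Q): α-rule — add T Q, T Q.
    ○ open, literals {Q=true}.
  branch 2 (add T ¬((Q ∨ P) ∨ (¬(R ∧ ¬R) ↔ ¬R))):
    T ¬((Q ∨ P) ∨ (¬(R ∧ ¬R) ↔ ¬R)): α-rule — add F (Q ∨ P), F (¬(R ∧ ¬R) ↔ ¬R).
    F (Q ∨ P): α-rule — add F Q, F P.
    F (¬(R ∧ ¬R) ↔ ¬R): β-rule — branch into T ¬(R ∧ ¬R), F ¬R  //  F ¬(R ∧ ¬R), T ¬R.
      branch 2.1 (add T ¬(R ∧ ¬R), F ¬R):
        T ¬(R ∧ ¬R): β-rule — branch into F R  //  F ¬R.
          branch 2.1.1 (add F R):
            × closes — contains both R and ¬R.
          branch 2.1.2 (add F ¬R):
            ○ open, literals {P=false, Q=false, R=true}.
      branch 2.2 (add F ¬(R ∧ ¬R), T ¬R):
        F ¬(R ∧ ¬R): α-rule — add T R, T ¬R.
        × closes — contains both R and ¬R.
2 branches closed, 2 open.
An open branch gives a satisfying assignment: Q=true.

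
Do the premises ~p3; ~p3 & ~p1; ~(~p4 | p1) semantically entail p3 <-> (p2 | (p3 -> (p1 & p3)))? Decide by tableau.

No

Initial set: {~p3; (~p3 & ~p1); ~(~p4 | p1); ~(p3 <-> (p2 | (p3 -> (p1 & p3))))}.
(~p3 & ~p1): α-rule — add ~p3, ~p1.
~(~p4 | p1): α-rule — add ~~p4, ~p1.
~(p3 <-> (p2 | (p3 -> (p1 & p3)))): β-rule — branch into p3, ~(p2 | (p3 -> (p1 & p3)))  //  ~p3, (p2 | (p3 -> (p1 & p3))).
  branch 1 (add p3, ~(p2 | (p3 -> (p1 & p3)))):
    × closes — contains both p3 and ~p3.
  branch 2 (add ~p3, (p2 | (p3 -> (p1 & p3)))):
    (p2 | (p3 -> (p1 & p3))): β-rule — branch into p2  //  (p3 -> (p1 & p3)).
      branch 2.1 (add p2):
        ○ open, literals {p1=false, p2=true, p3=false, p4=true}.
      branch 2.2 (add (p3 -> (p1 & p3))):
        (p3 -> (p1 & p3)): β-rule — branch into ~p3  //  (p1 & p3).
          branch 2.2.1 (add ~p3):
            ○ open, literals {p1=false, p3=false, p4=true}.
          branch 2.2.2 (add (p1 & p3)):
            (p1 & p3): α-rule — add p1, p3.
            × closes — contains both p1 and ~p1.
2 branches closed, 2 open.
An open branch gives a countermodel: p1=false, p2=true, p3=false, p4=true (unmentioned atoms arbitrary); the premises hold there but the conclusion fails.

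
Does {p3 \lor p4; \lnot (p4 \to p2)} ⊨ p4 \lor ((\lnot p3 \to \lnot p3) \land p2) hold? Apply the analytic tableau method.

Yes

Initial set: {T (p3 \lor p4); T \lnot (p4 \to p2); F (p4 \lor ((\lnot p3 \to \lnot p3) \land p2))}.
T \lnot (p4 \to p2): α-rule — add T p4, F p2.
F (p4 \lor ((\lnot p3 \to \lnot p3) \land p2)): α-rule — add F p4, F ((\lnot p3 \to \lnot p3) \land p2).
× closes — contains both p4 and \lnot p4.
All 1 branch closes.
Every branch closed, so the premises entail the conclusion.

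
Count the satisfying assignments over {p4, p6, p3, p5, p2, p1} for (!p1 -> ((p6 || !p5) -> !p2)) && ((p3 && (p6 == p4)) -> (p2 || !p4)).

Initial set: {((!p1 -> ((p6 || !p5) -> !p2)) && ((p3 && (p6 == p4)) -> (p2 || !p4)))}.
((!p1 -> ((p6 || !p5) -> !p2)) && ((p3 && (p6 == p4)) -> (p2 || !p4))): α-rule — add (!p1 -> ((p6 || !p5) -> !p2)), ((p3 && (p6 == p4)) -> (p2 || !p4)).
(!p1 -> ((p6 || !p5) -> !p2)): β-rule — branch into !!p1  //  ((p6 || !p5) -> !p2).
  branch 1 (add !!p1):
    ((p3 && (p6 == p4)) -> (p2 || !p4)): β-rule — branch into !(p3 && (p6 == p4))  //  (p2 || !p4).
      branch 1.1 (add !(p3 && (p6 == p4))):
        !(p3 && (p6 == p4)): β-rule — branch into !p3  //  !(p6 == p4).
          branch 1.1.1 (add !p3):
            ○ open, literals {p1=T, p3=F}.
          branch 1.1.2 (add !(p6 == p4)):
            !(p6 == p4): β-rule — branch into p6, !p4  //  !p6, p4.
              branch 1.1.2.1 (add p6, !p4):
                ○ open, literals {p1=T, p4=F, p6=T}.
              branch 1.1.2.2 (add !p6, p4):
                ○ open, literals {p1=T, p4=T, p6=F}.
      branch 1.2 (add (p2 || !p4)):
        (p2 || !p4): β-rule — branch into p2  //  !p4.
          branch 1.2.1 (add p2):
            ○ open, literals {p1=T, p2=T}.
          branch 1.2.2 (add !p4):
            ○ open, literals {p1=T, p4=F}.
  branch 2 (add ((p6 || !p5) -> !p2)):
    ((p3 && (p6 == p4)) -> (p2 || !p4)): β-rule — branch into !(p3 && (p6 == p4))  //  (p2 || !p4).
      branch 2.1 (add !(p3 && (p6 == p4))):
        ((p6 || !p5) -> !p2): β-rule — branch into !(p6 || !p5)  //  !p2.
          branch 2.1.1 (add !(p6 || !p5)):
            !(p6 || !p5): α-rule — add !p6, !!p5.
            !(p3 && (p6 == p4)): β-rule — branch into !p3  //  !(p6 == p4).
              branch 2.1.1.1 (add !p3):
                ○ open, literals {p3=F, p5=T, p6=F}.
              branch 2.1.1.2 (add !(p6 == p4)):
                !(p6 == p4): β-rule — branch into p6, !p4  //  !p6, p4.
                  branch 2.1.1.2.1 (add p6, !p4):
                    × closes — contains both p6 and !p6.
                  branch 2.1.1.2.2 (add !p6, p4):
                    ○ open, literals {p4=T, p5=T, p6=F}.
          branch 2.1.2 (add !p2):
            !(p3 && (p6 == p4)): β-rule — branch into !p3  //  !(p6 == p4).
              branch 2.1.2.1 (add !p3):
                ○ open, literals {p2=F, p3=F}.
              branch 2.1.2.2 (add !(p6 == p4)):
                !(p6 == p4): β-rule — branch into p6, !p4  //  !p6, p4.
                  branch 2.1.2.2.1 (add p6, !p4):
                    ○ open, literals {p2=F, p4=F, p6=T}.
                  branch 2.1.2.2.2 (add !p6, p4):
                    ○ open, literals {p2=F, p4=T, p6=F}.
      branch 2.2 (add (p2 || !p4)):
        ((p6 || !p5) -> !p2): β-rule — branch into !(p6 || !p5)  //  !p2.
          branch 2.2.1 (add !(p6 || !p5)):
            !(p6 || !p5): α-rule — add !p6, !!p5.
            (p2 || !p4): β-rule — branch into p2  //  !p4.
              branch 2.2.1.1 (add p2):
                ○ open, literals {p2=T, p5=T, p6=F}.
              branch 2.2.1.2 (add !p4):
                ○ open, literals {p4=F, p5=T, p6=F}.
          branch 2.2.2 (add !p2):
            (p2 || !p4): β-rule — branch into p2  //  !p4.
              branch 2.2.2.1 (add p2):
                × closes — contains both p2 and !p2.
              branch 2.2.2.2 (add !p4):
                ○ open, literals {p2=F, p4=F}.
2 branches closed, 13 open.
Each open branch fixes some atoms; the unmentioned ones are free. Counting distinct full assignments: branch {p1=T, p3=F} (p4, p6, p5, p2) contributes 16 new; branch {p1=T, p4=F, p6=T} (p3, p5, p2) contributes 4 new; branch {p1=T, p4=T, p6=F} (p3, p5, p2) contributes 4 new; branch {p1=T, p2=T} (p4, p6, p3, p5) contributes 4 new; branch {p1=T, p4=F} (p6, p3, p5, p2) contributes 2 new; branch {p3=F, p5=T, p6=F} (p4, p2, p1) contributes 4 new; branch {p4=T, p5=T, p6=F} (p3, p2, p1) contributes 2 new; branch {p2=F, p3=F} (p4, p6, p5, p1) contributes 6 new; branch {p2=F, p4=F, p6=T} (p3, p5, p1) contributes 2 new; branch {p2=F, p4=T, p6=F} (p3, p5, p1) contributes 1 new; branch {p2=T, p5=T, p6=F} (p4, p3, p1) contributes 1 new; branch {p4=F, p5=T, p6=F} (p3, p2, p1) contributes 1 new; branch {p2=F, p4=F} (p6, p3, p5, p1) contributes 1 new. Total: 48.

48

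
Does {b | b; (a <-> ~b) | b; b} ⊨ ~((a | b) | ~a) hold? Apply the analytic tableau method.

No

Initial set: {(b | b); ((a <-> ~b) | b); b; ~~((a | b) | ~a)}.
(b | b): β-rule — branch into b  //  b.
  branch 1 (add b):
    ((a <-> ~b) | b): β-rule — branch into (a <-> ~b)  //  b.
      branch 1.1 (add (a <-> ~b)):
        ~~((a | b) | ~a): β-rule — branch into (a | b)  //  ~a.
          branch 1.1.1 (add (a | b)):
            (a <-> ~b): β-rule — branch into a, ~b  //  ~a, ~~b.
              branch 1.1.1.1 (add a, ~b):
                × closes — contains both b and ~b.
              branch 1.1.1.2 (add ~a, ~~b):
                (a | b): β-rule — branch into a  //  b.
                  branch 1.1.1.2.1 (add a):
                    × closes — contains both a and ~a.
                  branch 1.1.1.2.2 (add b):
                    ○ open, literals {a=0, b=1}.
          branch 1.1.2 (add ~a):
            (a <-> ~b): β-rule — branch into a, ~b  //  ~a, ~~b.
              branch 1.1.2.1 (add a, ~b):
                × closes — contains both a and ~a.
              branch 1.1.2.2 (add ~a, ~~b):
                ○ open, literals {a=0, b=1}.
      branch 1.2 (add b):
        ~~((a | b) | ~a): β-rule — branch into (a | b)  //  ~a.
          branch 1.2.1 (add (a | b)):
            (a | b): β-rule — branch into a  //  b.
              branch 1.2.1.1 (add a):
                ○ open, literals {a=1, b=1}.
              branch 1.2.1.2 (add b):
                ○ open, literals {b=1}.
          branch 1.2.2 (add ~a):
            ○ open, literals {a=0, b=1}.
  branch 2 (add b):
    ((a <-> ~b) | b): β-rule — branch into (a <-> ~b)  //  b.
      branch 2.1 (add (a <-> ~b)):
        ~~((a | b) | ~a): β-rule — branch into (a | b)  //  ~a.
          branch 2.1.1 (add (a | b)):
            (a <-> ~b): β-rule — branch into a, ~b  //  ~a, ~~b.
              branch 2.1.1.1 (add a, ~b):
                × closes — contains both b and ~b.
              branch 2.1.1.2 (add ~a, ~~b):
                (a | b): β-rule — branch into a  //  b.
                  branch 2.1.1.2.1 (add a):
                    × closes — contains both a and ~a.
                  branch 2.1.1.2.2 (add b):
                    ○ open, literals {a=0, b=1}.
          branch 2.1.2 (add ~a):
            (a <-> ~b): β-rule — branch into a, ~b  //  ~a, ~~b.
              branch 2.1.2.1 (add a, ~b):
                × closes — contains both a and ~a.
              branch 2.1.2.2 (add ~a, ~~b):
                ○ open, literals {a=0, b=1}.
      branch 2.2 (add b):
        ~~((a | b) | ~a): β-rule — branch into (a | b)  //  ~a.
          branch 2.2.1 (add (a | b)):
            (a | b): β-rule — branch into a  //  b.
              branch 2.2.1.1 (add a):
                ○ open, literals {a=1, b=1}.
              branch 2.2.1.2 (add b):
                ○ open, literals {b=1}.
          branch 2.2.2 (add ~a):
            ○ open, literals {a=0, b=1}.
6 branches closed, 10 open.
An open branch gives a countermodel: a=0, b=1 (unmentioned atoms arbitrary); the premises hold there but the conclusion fails.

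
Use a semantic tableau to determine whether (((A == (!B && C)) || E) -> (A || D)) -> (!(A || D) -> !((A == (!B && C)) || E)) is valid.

Valid

Assume the negation and expand:
Initial set: {!((((A == (!B && C)) || E) -> (A || D)) -> (!(A || D) -> !((A == (!B && C)) || E)))}.
!((((A == (!B && C)) || E) -> (A || D)) -> (!(A || D) -> !((A == (!B && C)) || E))): α-rule — add (((A == (!B && C)) || E) -> (A || D)), !(!(A || D) -> !((A == (!B && C)) || E)).
!(!(A || D) -> !((A == (!B && C)) || E)): α-rule — add !(A || D), !!((A == (!B && C)) || E).
!(A || D): α-rule — add !A, !D.
(((A == (!B && C)) || E) -> (A || D)): β-rule — branch into !((A == (!B && C)) || E)  //  (A || D).
  branch 1 (add !((A == (!B && C)) || E)):
    !((A == (!B && C)) || E): α-rule — add !(A == (!B && C)), !E.
    !!((A == (!B && C)) || E): β-rule — branch into (A == (!B && C))  //  E.
      branch 1.1 (add (A == (!B && C))):
        !(A == (!B && C)): β-rule — branch into A, !(!B && C)  //  !A, (!B && C).
          branch 1.1.1 (add A, !(!B && C)):
            × closes — contains both A and !A.
          branch 1.1.2 (add !A, (!B && C)):
            (!B && C): α-rule — add !B, C.
            (A == (!B && C)): β-rule — branch into A, (!B && C)  //  !A, !(!B && C).
              branch 1.1.2.1 (add A, (!B && C)):
                × closes — contains both A and !A.
              branch 1.1.2.2 (add !A, !(!B && C)):
                !(!B && C): β-rule — branch into !!B  //  !C.
                  branch 1.1.2.2.1 (add !!B):
                    × closes — contains both B and !B.
                  branch 1.1.2.2.2 (add !C):
                    × closes — contains both C and !C.
      branch 1.2 (add E):
        × closes — contains both E and !E.
  branch 2 (add (A || D)):
    !!((A == (!B && C)) || E): β-rule — branch into (A == (!B && C))  //  E.
      branch 2.1 (add (A == (!B && C))):
        (A || D): β-rule — branch into A  //  D.
          branch 2.1.1 (add A):
            × closes — contains both A and !A.
          branch 2.1.2 (add D):
            × closes — contains both D and !D.
      branch 2.2 (add E):
        (A || D): β-rule — branch into A  //  D.
          branch 2.2.1 (add A):
            × closes — contains both A and !A.
          branch 2.2.2 (add D):
            × closes — contains both D and !D.
All 9 branches close.
Every branch closed, so the negation is unsatisfiable and the formula is valid.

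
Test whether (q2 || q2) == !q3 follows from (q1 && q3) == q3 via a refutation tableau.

Initial set: {T ((q1 && q3) == q3); F ((q2 || q2) == !q3)}.
T ((q1 && q3) == q3): β-rule — branch into T (q1 && q3), T q3  //  F (q1 && q3), F q3.
  branch 1 (add T (q1 && q3), T q3):
    T (q1 && q3): α-rule — add T q1, T q3.
    F ((q2 || q2) == !q3): β-rule — branch into T (q2 || q2), F !q3  //  F (q2 || q2), T !q3.
      branch 1.1 (add T (q2 || q2), F !q3):
        T (q2 || q2): β-rule — branch into T q2  //  T q2.
          branch 1.1.1 (add T q2):
            ○ open, literals {q1=T, q2=T, q3=T}.
          branch 1.1.2 (add T q2):
            ○ open, literals {q1=T, q2=T, q3=T}.
      branch 1.2 (add F (q2 || q2), T !q3):
        × closes — contains both q3 and !q3.
  branch 2 (add F (q1 && q3), F q3):
    F ((q2 || q2) == !q3): β-rule — branch into T (q2 || q2), F !q3  //  F (q2 || q2), T !q3.
      branch 2.1 (add T (q2 || q2), F !q3):
        × closes — contains both q3 and !q3.
      branch 2.2 (add F (q2 || q2), T !q3):
        F (q2 || q2): α-rule — add F q2, F q2.
        F (q1 && q3): β-rule — branch into F q1  //  F q3.
          branch 2.2.1 (add F q1):
            ○ open, literals {q1=F, q2=F, q3=F}.
          branch 2.2.2 (add F q3):
            ○ open, literals {q2=F, q3=F}.
2 branches closed, 4 open.
An open branch gives a countermodel: q1=T, q2=T, q3=T (unmentioned atoms arbitrary); the premises hold there but the conclusion fails.

No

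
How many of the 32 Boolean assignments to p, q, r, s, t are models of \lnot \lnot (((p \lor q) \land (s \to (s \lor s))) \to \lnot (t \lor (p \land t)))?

Initial set: {\lnot \lnot (((p \lor q) \land (s \to (s \lor s))) \to \lnot (t \lor (p \land t)))}.
\lnot \lnot (((p \lor q) \land (s \to (s \lor s))) \to \lnot (t \lor (p \land t))): drop double negation, giving (((p \lor q) \land (s \to (s \lor s))) \to \lnot (t \lor (p \land t))).
(((p \lor q) \land (s \to (s \lor s))) \to \lnot (t \lor (p \land t))): β-rule — branch into \lnot ((p \lor q) \land (s \to (s \lor s)))  //  \lnot (t \lor (p \land t)).
  branch 1 (add \lnot ((p \lor q) \land (s \to (s \lor s)))):
    \lnot ((p \lor q) \land (s \to (s \lor s))): β-rule — branch into \lnot (p \lor q)  //  \lnot (s \to (s \lor s)).
      branch 1.1 (add \lnot (p \lor q)):
        \lnot (p \lor q): α-rule — add \lnot p, \lnot q.
        ○ open, literals {p=0, q=0}.
      branch 1.2 (add \lnot (s \to (s \lor s))):
        \lnot (s \to (s \lor s)): α-rule — add s, \lnot (s \lor s).
        \lnot (s \lor s): α-rule — add \lnot s, \lnot s.
        × closes — contains both s and \lnot s.
  branch 2 (add \lnot (t \lor (p \land t))):
    \lnot (t \lor (p \land t)): α-rule — add \lnot t, \lnot (p \land t).
    \lnot (p \land t): β-rule — branch into \lnot p  //  \lnot t.
      branch 2.1 (add \lnot p):
        ○ open, literals {p=0, t=0}.
      branch 2.2 (add \lnot t):
        ○ open, literals {t=0}.
1 branch closed, 3 open.
Each open branch fixes some atoms; the unmentioned ones are free. Counting distinct full assignments: branch {p=0, q=0} (r, s, t) contributes 8 new; branch {p=0, t=0} (q, r, s) contributes 4 new; branch {t=0} (p, q, r, s) contributes 8 new. Total: 20.

20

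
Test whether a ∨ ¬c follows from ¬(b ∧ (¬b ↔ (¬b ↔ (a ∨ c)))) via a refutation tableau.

No

Initial set: {T ¬(b ∧ (¬b ↔ (¬b ↔ (a ∨ c)))); F (a ∨ ¬c)}.
F (a ∨ ¬c): α-rule — add F a, F ¬c.
T ¬(b ∧ (¬b ↔ (¬b ↔ (a ∨ c)))): β-rule — branch into F b  //  F (¬b ↔ (¬b ↔ (a ∨ c))).
  branch 1 (add F b):
    ○ open, literals {a=false, b=false, c=true}.
  branch 2 (add F (¬b ↔ (¬b ↔ (a ∨ c)))):
    F (¬b ↔ (¬b ↔ (a ∨ c))): β-rule — branch into T ¬b, F (¬b ↔ (a ∨ c))  //  F ¬b, T (¬b ↔ (a ∨ c)).
      branch 2.1 (add T ¬b, F (¬b ↔ (a ∨ c))):
        F (¬b ↔ (a ∨ c)): β-rule — branch into T ¬b, F (a ∨ c)  //  F ¬b, T (a ∨ c).
          branch 2.1.1 (add T ¬b, F (a ∨ c)):
            F (a ∨ c): α-rule — add F a, F c.
            × closes — contains both c and ¬c.
          branch 2.1.2 (add F ¬b, T (a ∨ c)):
            × closes — contains both b and ¬b.
      branch 2.2 (add F ¬b, T (¬b ↔ (a ∨ c))):
        T (¬b ↔ (a ∨ c)): β-rule — branch into T ¬b, T (a ∨ c)  //  F ¬b, F (a ∨ c).
          branch 2.2.1 (add T ¬b, T (a ∨ c)):
            × closes — contains both b and ¬b.
          branch 2.2.2 (add F ¬b, F (a ∨ c)):
            F (a ∨ c): α-rule — add F a, F c.
            × closes — contains both c and ¬c.
4 branches closed, 1 open.
An open branch gives a countermodel: a=false, b=false, c=true (unmentioned atoms arbitrary); the premises hold there but the conclusion fails.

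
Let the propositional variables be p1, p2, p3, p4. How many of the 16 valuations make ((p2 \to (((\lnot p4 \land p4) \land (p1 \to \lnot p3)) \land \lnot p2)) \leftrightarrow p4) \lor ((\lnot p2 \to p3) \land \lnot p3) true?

10

Initial set: {(((p2 \to (((\lnot p4 \land p4) \land (p1 \to \lnot p3)) \land \lnot p2)) \leftrightarrow p4) \lor ((\lnot p2 \to p3) \land \lnot p3))}.
(((p2 \to (((\lnot p4 \land p4) \land (p1 \to \lnot p3)) \land \lnot p2)) \leftrightarrow p4) \lor ((\lnot p2 \to p3) \land \lnot p3)): β-rule — branch into ((p2 \to (((\lnot p4 \land p4) \land (p1 \to \lnot p3)) \land \lnot p2)) \leftrightarrow p4)  //  ((\lnot p2 \to p3) \land \lnot p3).
  branch 1 (add ((p2 \to (((\lnot p4 \land p4) \land (p1 \to \lnot p3)) \land \lnot p2)) \leftrightarrow p4)):
    ((p2 \to (((\lnot p4 \land p4) \land (p1 \to \lnot p3)) \land \lnot p2)) \leftrightarrow p4): β-rule — branch into (p2 \to (((\lnot p4 \land p4) \land (p1 \to \lnot p3)) \land \lnot p2)), p4  //  \lnot (p2 \to (((\lnot p4 \land p4) \land (p1 \to \lnot p3)) \land \lnot p2)), \lnot p4.
      branch 1.1 (add (p2 \to (((\lnot p4 \land p4) \land (p1 \to \lnot p3)) \land \lnot p2)), p4):
        (p2 \to (((\lnot p4 \land p4) \land (p1 \to \lnot p3)) \land \lnot p2)): β-rule — branch into \lnot p2  //  (((\lnot p4 \land p4) \land (p1 \to \lnot p3)) \land \lnot p2).
          branch 1.1.1 (add \lnot p2):
            ○ open, literals {p2=false, p4=true}.
          branch 1.1.2 (add (((\lnot p4 \land p4) \land (p1 \to \lnot p3)) \land \lnot p2)):
            (((\lnot p4 \land p4) \land (p1 \to \lnot p3)) \land \lnot p2): α-rule — add ((\lnot p4 \land p4) \land (p1 \to \lnot p3)), \lnot p2.
            ((\lnot p4 \land p4) \land (p1 \to \lnot p3)): α-rule — add (\lnot p4 \land p4), (p1 \to \lnot p3).
            (\lnot p4 \land p4): α-rule — add \lnot p4, p4.
            × closes — contains both p4 and \lnot p4.
      branch 1.2 (add \lnot (p2 \to (((\lnot p4 \land p4) \land (p1 \to \lnot p3)) \land \lnot p2)), \lnot p4):
        \lnot (p2 \to (((\lnot p4 \land p4) \land (p1 \to \lnot p3)) \land \lnot p2)): α-rule — add p2, \lnot (((\lnot p4 \land p4) \land (p1 \to \lnot p3)) \land \lnot p2).
        \lnot (((\lnot p4 \land p4) \land (p1 \to \lnot p3)) \land \lnot p2): β-rule — branch into \lnot ((\lnot p4 \land p4) \land (p1 \to \lnot p3))  //  \lnot \lnot p2.
          branch 1.2.1 (add \lnot ((\lnot p4 \land p4) \land (p1 \to \lnot p3))):
            \lnot ((\lnot p4 \land p4) \land (p1 \to \lnot p3)): β-rule — branch into \lnot (\lnot p4 \land p4)  //  \lnot (p1 \to \lnot p3).
              branch 1.2.1.1 (add \lnot (\lnot p4 \land p4)):
                \lnot (\lnot p4 \land p4): β-rule — branch into \lnot \lnot p4  //  \lnot p4.
                  branch 1.2.1.1.1 (add \lnot \lnot p4):
                    × closes — contains both p4 and \lnot p4.
                  branch 1.2.1.1.2 (add \lnot p4):
                    ○ open, literals {p2=true, p4=false}.
              branch 1.2.1.2 (add \lnot (p1 \to \lnot p3)):
                \lnot (p1 \to \lnot p3): α-rule — add p1, \lnot \lnot p3.
                ○ open, literals {p1=true, p2=true, p3=true, p4=false}.
          branch 1.2.2 (add \lnot \lnot p2):
            ○ open, literals {p2=true, p4=false}.
  branch 2 (add ((\lnot p2 \to p3) \land \lnot p3)):
    ((\lnot p2 \to p3) \land \lnot p3): α-rule — add (\lnot p2 \to p3), \lnot p3.
    (\lnot p2 \to p3): β-rule — branch into \lnot \lnot p2  //  p3.
      branch 2.1 (add \lnot \lnot p2):
        ○ open, literals {p2=true, p3=false}.
      branch 2.2 (add p3):
        × closes — contains both p3 and \lnot p3.
3 branches closed, 5 open.
Each open branch fixes some atoms; the unmentioned ones are free. Counting distinct full assignments: branch {p2=false, p4=true} (p1, p3) contributes 4 new; branch {p2=true, p4=false} (p1, p3) contributes 4 new; branch {p1=true, p2=true, p3=true, p4=false} (none free) contributes 0 new; branch {p2=true, p4=false} (p1, p3) contributes 0 new; branch {p2=true, p3=false} (p1, p4) contributes 2 new. Total: 10.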